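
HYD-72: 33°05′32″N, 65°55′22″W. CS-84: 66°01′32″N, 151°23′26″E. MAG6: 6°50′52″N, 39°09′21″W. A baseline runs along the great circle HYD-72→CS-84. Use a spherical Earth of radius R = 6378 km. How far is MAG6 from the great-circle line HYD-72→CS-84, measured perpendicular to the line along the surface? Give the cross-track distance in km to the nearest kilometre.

2182 km

HYD-72: φ = +33.09222°, λ = -65.92278°
CS-84: φ = +66.02556°, λ = +151.39056°
MAG6: φ = +6.84778°, λ = -39.15583°
δ₁₃ = central angle HYD-72→MAG6 = 0.630415 rad  (haversine)
θ₁₃ = bearing HYD-72→MAG6 = 130.663°,  θ₁₂ = bearing HYD-72→CS-84 = 345.346°
dₓₜ = R·arcsin(sin δ₁₃ · sin(θ₁₃ − θ₁₂)) = 6378·arcsin(0.58948·sin(-214.683°)) = 2181.689 km
|dₓₜ| = 2181.689 km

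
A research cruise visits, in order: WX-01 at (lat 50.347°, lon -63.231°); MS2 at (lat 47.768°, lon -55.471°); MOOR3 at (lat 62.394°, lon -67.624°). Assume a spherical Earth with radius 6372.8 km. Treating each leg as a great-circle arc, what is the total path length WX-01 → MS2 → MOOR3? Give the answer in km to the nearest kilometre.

WX-01→MS2: c = 0.099446 rad, d = 633.75 km
MS2→MOOR3: c = 0.281591 rad, d = 1794.52 km
Total = 633.75 + 1794.52 = 2428.27 km

2428 km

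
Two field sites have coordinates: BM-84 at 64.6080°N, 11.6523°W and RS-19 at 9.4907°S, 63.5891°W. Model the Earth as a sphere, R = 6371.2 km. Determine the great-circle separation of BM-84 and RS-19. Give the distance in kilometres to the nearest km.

9294 km

Δφ = -74.0987°,  Δλ = -51.9368°
a = sin²(Δφ/2) + cos φ₁ cos φ₂ sin²(Δλ/2) = 0.444102
c = 2·arcsin(√a) = 1.458766 rad = 83.5811°
d = R·c = 6371.2 × 1.458766 = 9294.1 km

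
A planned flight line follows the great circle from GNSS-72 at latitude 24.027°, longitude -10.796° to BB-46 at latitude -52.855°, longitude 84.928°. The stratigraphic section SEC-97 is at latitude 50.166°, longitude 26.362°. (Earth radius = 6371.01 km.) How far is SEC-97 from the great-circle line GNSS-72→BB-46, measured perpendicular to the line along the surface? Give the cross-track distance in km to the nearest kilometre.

4218 km

δ₁₃ = central angle GNSS-72→SEC-97 = 0.677816 rad  (haversine)
θ₁₃ = bearing GNSS-72→SEC-97 = 38.097°,  θ₁₂ = bearing GNSS-72→BB-46 = 139.502°
dₓₜ = R·arcsin(sin δ₁₃ · sin(θ₁₃ − θ₁₂)) = 6371.01·arcsin(0.62709·sin(-101.405°)) = -4217.726 km
|dₓₜ| = 4217.726 km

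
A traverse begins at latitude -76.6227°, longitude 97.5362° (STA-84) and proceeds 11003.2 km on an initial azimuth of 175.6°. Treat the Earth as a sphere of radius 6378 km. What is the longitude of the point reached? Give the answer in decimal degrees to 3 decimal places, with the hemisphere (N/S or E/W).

δ = d/R = 11003.2/6378 = 1.725180 rad
φ₂ = arcsin(sin φ₁ cos δ + cos φ₁ sin δ cos θ)
   = arcsin(-0.97287·-0.15377 + 0.23136·0.98811·-0.99705) = -4.49303°
λ₂ = λ₁ + atan2(sin θ sin δ cos φ₁, cos δ − sin φ₁ sin φ₂) = -86.82479°

86.825°W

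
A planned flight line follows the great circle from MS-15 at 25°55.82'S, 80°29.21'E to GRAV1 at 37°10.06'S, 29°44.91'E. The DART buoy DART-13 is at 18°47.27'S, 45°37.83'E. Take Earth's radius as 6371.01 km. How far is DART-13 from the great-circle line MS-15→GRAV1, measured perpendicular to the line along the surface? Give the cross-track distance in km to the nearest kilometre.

1909 km

MS-15: φ = -25.93033°, λ = +80.48683°
GRAV1: φ = -37.16767°, λ = +29.74850°
DART-13: φ = -18.78783°, λ = +45.63050°
δ₁₃ = central angle MS-15→DART-13 = 0.574458 rad  (haversine)
θ₁₃ = bearing MS-15→DART-13 = 275.286°,  θ₁₂ = bearing MS-15→GRAV1 = 242.382°
dₓₜ = R·arcsin(sin δ₁₃ · sin(θ₁₃ − θ₁₂)) = 6371.01·arcsin(0.54338·sin(32.905°)) = 1909.086 km
|dₓₜ| = 1909.086 km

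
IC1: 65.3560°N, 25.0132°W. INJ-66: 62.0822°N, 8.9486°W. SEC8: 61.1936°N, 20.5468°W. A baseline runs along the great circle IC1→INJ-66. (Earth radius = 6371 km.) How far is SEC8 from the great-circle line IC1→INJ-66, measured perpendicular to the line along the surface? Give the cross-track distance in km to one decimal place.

362.2 km

δ₁₃ = central angle IC1→SEC8 = 0.080618 rad  (haversine)
θ₁₃ = bearing IC1→SEC8 = 152.228°,  θ₁₂ = bearing IC1→INJ-66 = 107.355°
dₓₜ = R·arcsin(sin δ₁₃ · sin(θ₁₃ − θ₁₂)) = 6371·arcsin(0.08053·sin(44.873°)) = 362.177 km
|dₓₜ| = 362.177 km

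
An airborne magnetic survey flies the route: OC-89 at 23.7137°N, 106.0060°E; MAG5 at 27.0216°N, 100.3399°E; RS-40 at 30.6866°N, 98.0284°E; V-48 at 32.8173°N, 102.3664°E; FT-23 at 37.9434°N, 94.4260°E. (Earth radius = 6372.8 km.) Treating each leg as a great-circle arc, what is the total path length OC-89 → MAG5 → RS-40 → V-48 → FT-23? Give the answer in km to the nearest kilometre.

2535 km

OC-89→MAG5: c = 0.106362 rad, d = 677.82 km
MAG5→RS-40: c = 0.073071 rad, d = 465.67 km
RS-40→V-48: c = 0.074339 rad, d = 473.75 km
V-48→FT-23: c = 0.144026 rad, d = 917.85 km
Total = 677.82 + 465.67 + 473.75 + 917.85 = 2535.09 km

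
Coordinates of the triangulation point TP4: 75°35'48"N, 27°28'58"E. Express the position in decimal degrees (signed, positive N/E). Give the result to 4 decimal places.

+75.5967°, +27.4828°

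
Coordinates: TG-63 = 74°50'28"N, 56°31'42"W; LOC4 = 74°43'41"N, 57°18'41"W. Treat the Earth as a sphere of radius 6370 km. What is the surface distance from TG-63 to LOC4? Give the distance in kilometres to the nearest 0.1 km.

TG-63: φ = +74.84111°, λ = -56.52833°
LOC4: φ = +74.72806°, λ = -57.31139°
Δφ = -0.1131°,  Δλ = -0.7831°
a = sin²(Δφ/2) + cos φ₁ cos φ₂ sin²(Δλ/2) = 0.000004
c = 2·arcsin(√a) = 0.004094 rad = 0.2346°
d = R·c = 6370 × 0.004094 = 26.1 km

26.1 km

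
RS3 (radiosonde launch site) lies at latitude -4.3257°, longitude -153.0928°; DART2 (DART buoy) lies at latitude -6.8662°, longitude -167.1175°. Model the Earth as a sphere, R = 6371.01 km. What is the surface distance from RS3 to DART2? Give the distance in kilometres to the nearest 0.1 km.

Δφ = -2.5405°,  Δλ = -14.0247°
a = sin²(Δφ/2) + cos φ₁ cos φ₂ sin²(Δλ/2) = 0.015247
c = 2·arcsin(√a) = 0.247587 rad = 14.1857°
d = R·c = 6371.01 × 0.247587 = 1577.4 km

1577.4 km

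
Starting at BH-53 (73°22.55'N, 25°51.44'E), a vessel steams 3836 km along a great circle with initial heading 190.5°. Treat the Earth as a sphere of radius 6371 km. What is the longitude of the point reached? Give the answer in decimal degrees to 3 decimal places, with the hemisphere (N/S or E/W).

18.217°E

BH-53: φ = +73.37583°, λ = +25.85733°
δ = d/R = 3836/6371 = 0.602103 rad
φ₂ = arcsin(sin φ₁ cos δ + cos φ₁ sin δ cos θ)
   = arcsin(0.95820·0.82415 + 0.28609·0.56638·-0.98325) = 39.07784°
λ₂ = λ₁ + atan2(sin θ sin δ cos φ₁, cos δ − sin φ₁ sin φ₂) = 18.21677°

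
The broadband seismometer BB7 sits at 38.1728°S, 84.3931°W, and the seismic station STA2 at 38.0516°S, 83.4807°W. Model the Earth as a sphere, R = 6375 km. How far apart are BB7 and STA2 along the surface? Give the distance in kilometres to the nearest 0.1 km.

81.0 km

Δφ = 0.1212°,  Δλ = 0.9124°
a = sin²(Δφ/2) + cos φ₁ cos φ₂ sin²(Δλ/2) = 0.000040
c = 2·arcsin(√a) = 0.012707 rad = 0.7280°
d = R·c = 6375 × 0.012707 = 81.0 km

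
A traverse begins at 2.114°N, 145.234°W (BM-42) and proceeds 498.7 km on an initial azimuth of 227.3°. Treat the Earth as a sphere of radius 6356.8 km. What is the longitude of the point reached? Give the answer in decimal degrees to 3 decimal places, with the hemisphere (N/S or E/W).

δ = d/R = 498.7/6356.8 = 0.078451 rad
φ₂ = arcsin(sin φ₁ cos δ + cos φ₁ sin δ cos θ)
   = arcsin(0.03689·0.99692 + 0.99932·0.07837·-0.67816) = -0.93611°
λ₂ = λ₁ + atan2(sin θ sin δ cos φ₁, cos δ − sin φ₁ sin φ₂) = -148.53627°

148.536°W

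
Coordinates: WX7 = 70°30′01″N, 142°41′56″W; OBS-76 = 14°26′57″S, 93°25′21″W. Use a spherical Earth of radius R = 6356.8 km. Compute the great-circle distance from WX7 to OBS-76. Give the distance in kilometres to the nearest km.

10140 km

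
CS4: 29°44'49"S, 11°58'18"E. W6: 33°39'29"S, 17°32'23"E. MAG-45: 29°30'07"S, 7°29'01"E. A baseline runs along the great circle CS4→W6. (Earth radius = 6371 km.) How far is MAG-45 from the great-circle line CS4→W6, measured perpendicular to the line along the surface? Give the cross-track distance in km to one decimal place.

CS4: φ = -29.74694°, λ = +11.97167°
W6: φ = -33.65806°, λ = +17.53972°
MAG-45: φ = -29.50194°, λ = +7.48361°
δ₁₃ = central angle CS4→MAG-45 = 0.068222 rad  (haversine)
θ₁₃ = bearing CS4→MAG-45 = 272.482°,  θ₁₂ = bearing CS4→W6 = 130.981°
dₓₜ = R·arcsin(sin δ₁₃ · sin(θ₁₃ − θ₁₂)) = 6371·arcsin(0.06817·sin(141.501°)) = 270.435 km
|dₓₜ| = 270.435 km

270.4 km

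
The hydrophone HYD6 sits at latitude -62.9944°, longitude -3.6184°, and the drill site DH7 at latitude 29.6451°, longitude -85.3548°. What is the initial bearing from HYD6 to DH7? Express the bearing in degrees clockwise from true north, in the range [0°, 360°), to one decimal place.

291.3°

Δλ = -81.7364°
y = sin Δλ · cos φ₂ = -0.860082
x = cos φ₁ sin φ₂ − sin φ₁ cos φ₂ cos Δλ = 0.335893
θ = atan2(y, x) = -68.6676° → 291.3324° (mod 360°)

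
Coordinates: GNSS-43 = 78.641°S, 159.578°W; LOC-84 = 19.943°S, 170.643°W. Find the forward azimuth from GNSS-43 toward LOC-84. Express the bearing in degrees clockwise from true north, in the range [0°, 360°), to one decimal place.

347.8°

Δλ = -11.0650°
y = sin Δλ · cos φ₂ = -0.180413
x = cos φ₁ sin φ₂ − sin φ₁ cos φ₂ cos Δλ = 0.837308
θ = atan2(y, x) = -12.1595° → 347.8405° (mod 360°)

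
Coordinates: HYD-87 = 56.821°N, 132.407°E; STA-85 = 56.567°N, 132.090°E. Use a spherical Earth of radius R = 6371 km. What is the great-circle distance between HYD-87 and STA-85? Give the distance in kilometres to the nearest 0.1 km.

34.2 km

Δφ = -0.2540°,  Δλ = -0.3170°
a = sin²(Δφ/2) + cos φ₁ cos φ₂ sin²(Δλ/2) = 0.000007
c = 2·arcsin(√a) = 0.005374 rad = 0.3079°
d = R·c = 6371 × 0.005374 = 34.2 km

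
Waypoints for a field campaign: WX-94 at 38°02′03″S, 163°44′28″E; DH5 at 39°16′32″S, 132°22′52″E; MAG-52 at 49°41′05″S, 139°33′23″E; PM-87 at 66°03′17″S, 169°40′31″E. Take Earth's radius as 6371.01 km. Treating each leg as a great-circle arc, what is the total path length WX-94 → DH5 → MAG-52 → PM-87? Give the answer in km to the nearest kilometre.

WX-94: φ = -38.03417°, λ = +163.74111°
DH5: φ = -39.27556°, λ = +132.38111°
MAG-52: φ = -49.68472°, λ = +139.55639°
PM-87: φ = -66.05472°, λ = +169.67528°
WX-94→DH5: c = 0.425837 rad, d = 2713.01 km
DH5→MAG-52: c = 0.202234 rad, d = 1288.43 km
MAG-52→PM-87: c = 0.392363 rad, d = 2499.75 km
Total = 2713.01 + 1288.43 + 2499.75 = 6501.19 km

6501 km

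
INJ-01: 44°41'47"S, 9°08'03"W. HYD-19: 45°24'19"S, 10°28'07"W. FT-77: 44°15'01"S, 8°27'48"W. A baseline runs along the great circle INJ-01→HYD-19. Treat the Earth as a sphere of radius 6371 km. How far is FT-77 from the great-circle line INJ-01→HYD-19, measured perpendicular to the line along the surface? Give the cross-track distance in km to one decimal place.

6.8 km

INJ-01: φ = -44.69639°, λ = -9.13417°
HYD-19: φ = -45.40528°, λ = -10.46861°
FT-77: φ = -44.25028°, λ = -8.46333°
δ₁₃ = central angle INJ-01→FT-77 = 0.011420 rad  (haversine)
θ₁₃ = bearing INJ-01→FT-77 = 47.253°,  θ₁₂ = bearing INJ-01→HYD-19 = 232.589°
dₓₜ = R·arcsin(sin δ₁₃ · sin(θ₁₃ − θ₁₂)) = 6371·arcsin(0.01142·sin(-185.335°)) = 6.766 km
|dₓₜ| = 6.766 km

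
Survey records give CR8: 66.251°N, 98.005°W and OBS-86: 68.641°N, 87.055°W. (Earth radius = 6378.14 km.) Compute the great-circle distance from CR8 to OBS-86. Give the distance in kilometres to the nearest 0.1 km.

Δφ = 2.3900°,  Δλ = 10.9500°
a = sin²(Δφ/2) + cos φ₁ cos φ₂ sin²(Δλ/2) = 0.001770
c = 2·arcsin(√a) = 0.084172 rad = 4.8227°
d = R·c = 6378.14 × 0.084172 = 536.9 km

536.9 km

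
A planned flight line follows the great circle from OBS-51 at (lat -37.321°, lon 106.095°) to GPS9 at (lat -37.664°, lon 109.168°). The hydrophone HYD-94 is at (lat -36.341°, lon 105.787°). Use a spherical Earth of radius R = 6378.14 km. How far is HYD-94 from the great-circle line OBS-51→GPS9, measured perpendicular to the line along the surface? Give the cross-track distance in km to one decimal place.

103.4 km

δ₁₃ = central angle OBS-51→HYD-94 = 0.017637 rad  (haversine)
θ₁₃ = bearing OBS-51→HYD-94 = 345.787°,  θ₁₂ = bearing OBS-51→GPS9 = 98.941°
dₓₜ = R·arcsin(sin δ₁₃ · sin(θ₁₃ − θ₁₂)) = 6378.14·arcsin(0.01764·sin(246.846°)) = -103.430 km
|dₓₜ| = 103.430 km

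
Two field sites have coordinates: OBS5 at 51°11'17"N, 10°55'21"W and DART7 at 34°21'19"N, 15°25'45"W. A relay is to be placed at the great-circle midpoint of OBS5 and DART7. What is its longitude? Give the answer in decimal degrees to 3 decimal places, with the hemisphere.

13.484°W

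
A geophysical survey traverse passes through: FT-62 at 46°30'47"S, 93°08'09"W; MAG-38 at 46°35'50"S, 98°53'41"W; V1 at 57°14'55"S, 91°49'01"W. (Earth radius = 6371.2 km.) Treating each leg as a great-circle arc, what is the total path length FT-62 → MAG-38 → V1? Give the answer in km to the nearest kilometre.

FT-62: φ = -46.51306°, λ = -93.13583°
MAG-38: φ = -46.59722°, λ = -98.89472°
V1: φ = -57.24861°, λ = -91.81694°
FT-62→MAG-38: c = 0.069118 rad, d = 440.36 km
MAG-38→V1: c = 0.200650 rad, d = 1278.38 km
Total = 440.36 + 1278.38 = 1718.74 km

1719 km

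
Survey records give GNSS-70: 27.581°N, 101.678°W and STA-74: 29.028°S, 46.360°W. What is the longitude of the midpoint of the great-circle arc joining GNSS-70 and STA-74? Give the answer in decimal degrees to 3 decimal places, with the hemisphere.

Bx = cos φ₂ cos Δλ = 0.497542,  By = cos φ₂ sin Δλ = 0.719025
φₘ = atan2(sin φ₁ + sin φ₂, √((cos φ₁ + Bx)² + By²)) = -0.81683°
λₘ = λ₁ + atan2(By, cos φ₁ + Bx) = -74.22322°

74.223°W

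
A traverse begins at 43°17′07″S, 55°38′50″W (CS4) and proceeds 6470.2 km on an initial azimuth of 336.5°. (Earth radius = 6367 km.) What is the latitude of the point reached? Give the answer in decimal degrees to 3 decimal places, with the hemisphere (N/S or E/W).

11.915°N

CS4: φ = -43.28528°, λ = -55.64722°
δ = d/R = 6470.2/6367 = 1.016209 rad
φ₂ = arcsin(sin φ₁ cos δ + cos φ₁ sin δ cos θ)
   = arcsin(-0.68563·0.52659 + 0.72795·0.85012·0.91706) = 11.91538°
λ₂ = λ₁ + atan2(sin θ sin δ cos φ₁, cos δ − sin φ₁ sin φ₂) = -75.91745°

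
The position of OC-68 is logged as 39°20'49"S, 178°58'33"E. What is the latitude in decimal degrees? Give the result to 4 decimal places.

39.3469°S

39° + 20′/60 + 49″/3600 = 39 + 0.33333 + 0.01361 = 39.3469°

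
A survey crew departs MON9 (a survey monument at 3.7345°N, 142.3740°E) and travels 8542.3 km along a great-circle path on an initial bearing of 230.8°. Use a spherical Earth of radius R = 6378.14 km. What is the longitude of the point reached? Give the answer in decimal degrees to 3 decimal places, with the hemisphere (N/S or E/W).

72.002°E

δ = d/R = 8542.3/6378.14 = 1.339309 rad
φ₂ = arcsin(sin φ₁ cos δ + cos φ₁ sin δ cos θ)
   = arcsin(0.06513·0.22943 + 0.99788·0.97333·-0.63203) = -36.79267°
λ₂ = λ₁ + atan2(sin θ sin δ cos φ₁, cos δ − sin φ₁ sin φ₂) = 72.00241°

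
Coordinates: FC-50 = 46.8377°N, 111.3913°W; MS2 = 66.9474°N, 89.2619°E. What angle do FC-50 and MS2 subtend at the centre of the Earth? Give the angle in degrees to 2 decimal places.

Δφ = 20.1097°,  Δλ = -159.3468°
a = sin²(Δφ/2) + cos φ₁ cos φ₂ sin²(Δλ/2) = 0.289739
c = 2·arcsin(√a) = 1.136775 rad = 65.1324°

65.13°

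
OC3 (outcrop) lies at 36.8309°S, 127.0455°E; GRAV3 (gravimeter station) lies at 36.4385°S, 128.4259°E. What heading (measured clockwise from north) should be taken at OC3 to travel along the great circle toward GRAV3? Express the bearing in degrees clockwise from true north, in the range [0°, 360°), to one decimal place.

70.9°

Δλ = 1.3804°
y = sin Δλ · cos φ₂ = 0.019380
x = cos φ₁ sin φ₂ − sin φ₁ cos φ₂ cos Δλ = 0.006709
θ = atan2(y, x) = 70.9064° → 70.9064° (mod 360°)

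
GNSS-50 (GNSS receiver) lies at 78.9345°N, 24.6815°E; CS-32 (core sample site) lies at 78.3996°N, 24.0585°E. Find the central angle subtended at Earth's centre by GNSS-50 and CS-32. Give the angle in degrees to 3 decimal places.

Δφ = -0.5349°,  Δλ = -0.6230°
a = sin²(Δφ/2) + cos φ₁ cos φ₂ sin²(Δλ/2) = 0.000023
c = 2·arcsin(√a) = 0.009577 rad = 0.5487°

0.549°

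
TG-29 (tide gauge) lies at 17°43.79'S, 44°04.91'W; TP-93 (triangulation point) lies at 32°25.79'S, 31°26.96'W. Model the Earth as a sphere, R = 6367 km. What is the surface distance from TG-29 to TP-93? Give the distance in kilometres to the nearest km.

TG-29: φ = -17.72983°, λ = -44.08183°
TP-93: φ = -32.42983°, λ = -31.44933°
Δφ = -14.7000°,  Δλ = 12.6325°
a = sin²(Δφ/2) + cos φ₁ cos φ₂ sin²(Δλ/2) = 0.026097
c = 2·arcsin(√a) = 0.324513 rad = 18.5932°
d = R·c = 6367 × 0.324513 = 2066.2 km

2066 km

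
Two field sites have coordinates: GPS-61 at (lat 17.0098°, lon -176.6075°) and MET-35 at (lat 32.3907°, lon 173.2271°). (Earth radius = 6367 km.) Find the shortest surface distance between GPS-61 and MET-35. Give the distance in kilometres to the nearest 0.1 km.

1990.9 km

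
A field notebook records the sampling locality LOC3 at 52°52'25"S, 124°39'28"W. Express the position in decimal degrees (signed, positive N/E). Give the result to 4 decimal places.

lat: 52.8736° S → -52.8736°
lon: 124.6578° W → -124.6578°

-52.8736°, -124.6578°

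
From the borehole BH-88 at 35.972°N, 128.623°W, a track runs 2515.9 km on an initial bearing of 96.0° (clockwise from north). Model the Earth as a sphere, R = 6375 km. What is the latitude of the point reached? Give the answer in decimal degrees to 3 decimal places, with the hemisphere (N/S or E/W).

30.645°N

δ = d/R = 2515.9/6375 = 0.394651 rad
φ₂ = arcsin(sin φ₁ cos δ + cos φ₁ sin δ cos θ)
   = arcsin(0.58739·0.92313 + 0.80930·0.38449·-0.10453) = 30.64464°
λ₂ = λ₁ + atan2(sin θ sin δ cos φ₁, cos δ − sin φ₁ sin φ₂) = -102.23489°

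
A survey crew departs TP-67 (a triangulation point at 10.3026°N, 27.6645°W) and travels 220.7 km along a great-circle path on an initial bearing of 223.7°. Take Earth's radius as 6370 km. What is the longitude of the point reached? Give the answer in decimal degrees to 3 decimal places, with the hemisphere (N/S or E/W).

29.052°W

δ = d/R = 220.7/6370 = 0.034647 rad
φ₂ = arcsin(sin φ₁ cos δ + cos φ₁ sin δ cos θ)
   = arcsin(0.17885·0.99940 + 0.98388·0.03464·-0.72297) = 8.86459°
λ₂ = λ₁ + atan2(sin θ sin δ cos φ₁, cos δ − sin φ₁ sin φ₂) = -29.05242°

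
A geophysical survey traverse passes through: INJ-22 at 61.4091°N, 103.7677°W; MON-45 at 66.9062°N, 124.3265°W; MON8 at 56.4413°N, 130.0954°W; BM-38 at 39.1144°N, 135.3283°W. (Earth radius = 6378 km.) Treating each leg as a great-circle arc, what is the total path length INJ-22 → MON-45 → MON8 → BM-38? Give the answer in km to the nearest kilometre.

4332 km

INJ-22→MON-45: c = 0.182205 rad, d = 1162.11 km
MON-45→MON8: c = 0.188597 rad, d = 1202.87 km
MON8→BM-38: c = 0.308357 rad, d = 1966.70 km
Total = 1162.11 + 1202.87 + 1966.70 = 4331.68 km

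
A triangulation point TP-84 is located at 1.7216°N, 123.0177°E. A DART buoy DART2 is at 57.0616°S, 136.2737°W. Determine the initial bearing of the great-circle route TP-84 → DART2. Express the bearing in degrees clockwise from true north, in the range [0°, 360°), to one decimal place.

147.4°

Δλ = 100.7086°
y = sin Δλ · cos φ₂ = 0.534268
x = cos φ₁ sin φ₂ − sin φ₁ cos φ₂ cos Δλ = -0.835841
θ = atan2(y, x) = 147.4134° → 147.4134° (mod 360°)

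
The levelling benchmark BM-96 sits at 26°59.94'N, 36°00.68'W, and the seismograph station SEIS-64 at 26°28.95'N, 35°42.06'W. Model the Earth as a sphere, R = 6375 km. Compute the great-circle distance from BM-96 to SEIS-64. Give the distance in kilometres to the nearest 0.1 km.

65.2 km

BM-96: φ = +26.99900°, λ = -36.01133°
SEIS-64: φ = +26.48250°, λ = -35.70100°
Δφ = -0.5165°,  Δλ = 0.3103°
a = sin²(Δφ/2) + cos φ₁ cos φ₂ sin²(Δλ/2) = 0.000026
c = 2·arcsin(√a) = 0.010230 rad = 0.5862°
d = R·c = 6375 × 0.010230 = 65.2 km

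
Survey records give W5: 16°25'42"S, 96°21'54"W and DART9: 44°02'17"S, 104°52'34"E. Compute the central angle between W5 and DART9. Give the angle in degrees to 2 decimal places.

W5: φ = -16.42833°, λ = -96.36500°
DART9: φ = -44.03806°, λ = +104.87611°
Δφ = -27.6097°,  Δλ = -158.7589°
a = sin²(Δφ/2) + cos φ₁ cos φ₂ sin²(Δλ/2) = 0.723045
c = 2·arcsin(√a) = 2.033188 rad = 116.4931°

116.49°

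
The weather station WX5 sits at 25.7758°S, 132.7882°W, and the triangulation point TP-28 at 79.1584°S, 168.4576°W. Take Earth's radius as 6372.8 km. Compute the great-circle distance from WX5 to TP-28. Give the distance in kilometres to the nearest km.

Δφ = -53.3826°,  Δλ = -35.6694°
a = sin²(Δφ/2) + cos φ₁ cos φ₂ sin²(Δλ/2) = 0.217654
c = 2·arcsin(√a) = 0.970736 rad = 55.6191°
d = R·c = 6372.8 × 0.970736 = 6186.3 km

6186 km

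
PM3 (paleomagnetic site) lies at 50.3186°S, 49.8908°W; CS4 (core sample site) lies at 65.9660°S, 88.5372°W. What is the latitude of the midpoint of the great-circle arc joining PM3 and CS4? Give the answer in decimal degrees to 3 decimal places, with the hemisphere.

Bx = cos φ₂ cos Δλ = 0.318091,  By = cos φ₂ sin Δλ = -0.254351
φₘ = atan2(sin φ₁ + sin φ₂, √((cos φ₁ + Bx)² + By²)) = -59.53703°
λₘ = λ₁ + atan2(By, cos φ₁ + Bx) = -64.78054°

59.537°S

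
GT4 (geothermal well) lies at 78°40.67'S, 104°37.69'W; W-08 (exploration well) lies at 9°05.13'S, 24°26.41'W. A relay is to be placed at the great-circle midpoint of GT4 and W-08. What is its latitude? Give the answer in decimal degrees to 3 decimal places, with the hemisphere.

47.613°S

GT4: φ = -78.67783°, λ = -104.62817°
W-08: φ = -9.08550°, λ = -24.44017°
Bx = cos φ₂ cos Δλ = 0.168278,  By = cos φ₂ sin Δλ = 0.973010
φₘ = atan2(sin φ₁ + sin φ₂, √((cos φ₁ + Bx)² + By²)) = -47.61282°
λₘ = λ₁ + atan2(By, cos φ₁ + Bx) = -35.17000°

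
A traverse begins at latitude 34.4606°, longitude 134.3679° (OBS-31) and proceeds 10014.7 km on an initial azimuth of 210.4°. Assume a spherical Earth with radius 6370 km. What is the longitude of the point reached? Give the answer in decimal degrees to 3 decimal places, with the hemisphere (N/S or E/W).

δ = d/R = 10014.7/6370 = 1.572166 rad
φ₂ = arcsin(sin φ₁ cos δ + cos φ₁ sin δ cos θ)
   = arcsin(0.56584·-0.00137 + 0.82452·1.00000·-0.86251) = -45.39220°
λ₂ = λ₁ + atan2(sin θ sin δ cos φ₁, cos δ − sin φ₁ sin φ₂) = 88.26481°

88.265°E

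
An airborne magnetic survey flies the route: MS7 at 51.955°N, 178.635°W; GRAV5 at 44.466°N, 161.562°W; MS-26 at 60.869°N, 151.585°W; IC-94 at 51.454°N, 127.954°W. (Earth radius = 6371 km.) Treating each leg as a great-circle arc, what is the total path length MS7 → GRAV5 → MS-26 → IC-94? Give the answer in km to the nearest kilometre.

MS7→GRAV5: c = 0.236825 rad, d = 1508.81 km
GRAV5→MS-26: c = 0.304339 rad, d = 1938.94 km
MS-26→IC-94: c = 0.279867 rad, d = 1783.03 km
Total = 1508.81 + 1938.94 + 1783.03 = 5230.79 km

5231 km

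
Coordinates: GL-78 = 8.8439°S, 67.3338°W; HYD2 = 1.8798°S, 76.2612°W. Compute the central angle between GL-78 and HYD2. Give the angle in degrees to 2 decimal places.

Δφ = 6.9641°,  Δλ = -8.9274°
a = sin²(Δφ/2) + cos φ₁ cos φ₂ sin²(Δλ/2) = 0.009671
c = 2·arcsin(√a) = 0.196998 rad = 11.2872°

11.29°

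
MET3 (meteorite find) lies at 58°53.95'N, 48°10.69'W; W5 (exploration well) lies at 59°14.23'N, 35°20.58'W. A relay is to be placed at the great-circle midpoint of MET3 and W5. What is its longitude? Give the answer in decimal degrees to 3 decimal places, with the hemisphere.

MET3: φ = +58.89917°, λ = -48.17817°
W5: φ = +59.23717°, λ = -35.34300°
Bx = cos φ₂ cos Δλ = 0.498705,  By = cos φ₂ sin Δλ = 0.113625
φₘ = atan2(sin φ₁ + sin φ₂, √((cos φ₁ + Bx)² + By²)) = 59.22673°
λₘ = λ₁ + atan2(By, cos φ₁ + Bx) = -41.79230°

41.792°W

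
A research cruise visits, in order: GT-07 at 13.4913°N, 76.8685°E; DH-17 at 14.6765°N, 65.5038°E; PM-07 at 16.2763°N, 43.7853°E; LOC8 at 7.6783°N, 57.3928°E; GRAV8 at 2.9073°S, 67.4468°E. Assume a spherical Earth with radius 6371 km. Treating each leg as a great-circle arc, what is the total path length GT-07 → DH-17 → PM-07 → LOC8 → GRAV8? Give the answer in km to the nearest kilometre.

6948 km

GT-07→DH-17: c = 0.193475 rad, d = 1232.63 km
DH-17→PM-07: c = 0.366208 rad, d = 2333.11 km
PM-07→LOC8: c = 0.276348 rad, d = 1760.61 km
LOC8→GRAV8: c = 0.254527 rad, d = 1621.59 km
Total = 1232.63 + 2333.11 + 1760.61 + 1621.59 = 6947.95 km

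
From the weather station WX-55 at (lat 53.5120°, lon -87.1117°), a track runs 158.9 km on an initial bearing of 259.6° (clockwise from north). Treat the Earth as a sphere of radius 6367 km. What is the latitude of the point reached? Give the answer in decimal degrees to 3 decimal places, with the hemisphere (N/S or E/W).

δ = d/R = 158.9/6367 = 0.024957 rad
φ₂ = arcsin(sin φ₁ cos δ + cos φ₁ sin δ cos θ)
   = arcsin(0.80398·0.99969 + 0.59465·0.02495·-0.18052) = 53.23071°
λ₂ = λ₁ + atan2(sin θ sin δ cos φ₁, cos δ − sin φ₁ sin φ₂) = -89.46167°

53.231°N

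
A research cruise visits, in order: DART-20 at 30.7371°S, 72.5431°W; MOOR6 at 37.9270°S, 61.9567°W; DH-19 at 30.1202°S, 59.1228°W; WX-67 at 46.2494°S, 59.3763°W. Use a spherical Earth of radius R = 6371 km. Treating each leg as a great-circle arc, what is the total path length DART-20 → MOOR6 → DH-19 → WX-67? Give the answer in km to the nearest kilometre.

3957 km

DART-20→MOOR6: c = 0.197313 rad, d = 1257.08 km
MOOR6→DH-19: c = 0.142265 rad, d = 906.37 km
DH-19→WX-67: c = 0.281529 rad, d = 1793.62 km
Total = 1257.08 + 906.37 + 1793.62 = 3957.08 km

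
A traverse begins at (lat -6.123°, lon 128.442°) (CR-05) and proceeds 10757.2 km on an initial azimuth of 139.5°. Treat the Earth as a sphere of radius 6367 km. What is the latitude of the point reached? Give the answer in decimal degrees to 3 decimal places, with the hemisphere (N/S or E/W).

47.571°S

δ = d/R = 10757.2/6367 = 1.689524 rad
φ₂ = arcsin(sin φ₁ cos δ + cos φ₁ sin δ cos θ)
   = arcsin(-0.10666·-0.11845 + 0.99430·0.99296·-0.76041) = -47.57077°
λ₂ = λ₁ + atan2(sin θ sin δ cos φ₁, cos δ − sin φ₁ sin φ₂) = -124.46450°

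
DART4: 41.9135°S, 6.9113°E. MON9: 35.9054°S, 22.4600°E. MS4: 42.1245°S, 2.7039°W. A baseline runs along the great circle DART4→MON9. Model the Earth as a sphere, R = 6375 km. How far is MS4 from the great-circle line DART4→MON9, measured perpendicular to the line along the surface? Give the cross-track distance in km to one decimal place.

224.4 km

δ₁₃ = central angle DART4→MS4 = 0.124664 rad  (haversine)
θ₁₃ = bearing DART4→MS4 = 265.090°,  θ₁₂ = bearing DART4→MON9 = 68.651°
dₓₜ = R·arcsin(sin δ₁₃ · sin(θ₁₃ − θ₁₂)) = 6375·arcsin(0.12434·sin(196.439°)) = -224.367 km
|dₓₜ| = 224.367 km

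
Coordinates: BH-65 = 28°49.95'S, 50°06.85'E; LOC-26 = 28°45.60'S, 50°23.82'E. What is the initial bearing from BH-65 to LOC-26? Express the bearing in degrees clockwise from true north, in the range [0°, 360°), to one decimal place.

73.8°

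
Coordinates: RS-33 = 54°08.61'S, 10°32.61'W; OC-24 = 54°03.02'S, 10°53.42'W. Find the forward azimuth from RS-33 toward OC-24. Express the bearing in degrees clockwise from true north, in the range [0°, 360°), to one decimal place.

RS-33: φ = -54.14350°, λ = -10.54350°
OC-24: φ = -54.05033°, λ = -10.89033°
Δλ = -0.3468°
y = sin Δλ · cos φ₂ = -0.003554
x = cos φ₁ sin φ₂ − sin φ₁ cos φ₂ cos Δλ = 0.001617
θ = atan2(y, x) = -65.5293° → 294.4707° (mod 360°)

294.5°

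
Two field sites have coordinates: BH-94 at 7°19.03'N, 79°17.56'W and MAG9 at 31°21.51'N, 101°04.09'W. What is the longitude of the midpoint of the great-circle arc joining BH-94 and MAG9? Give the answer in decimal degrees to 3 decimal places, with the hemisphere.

BH-94: φ = +7.31717°, λ = -79.29267°
MAG9: φ = +31.35850°, λ = -101.06817°
Bx = cos φ₂ cos Δλ = 0.792996,  By = cos φ₂ sin Δλ = -0.316782
φₘ = atan2(sin φ₁ + sin φ₂, √((cos φ₁ + Bx)² + By²)) = 19.66346°
λₘ = λ₁ + atan2(By, cos φ₁ + Bx) = -89.35694°

89.357°W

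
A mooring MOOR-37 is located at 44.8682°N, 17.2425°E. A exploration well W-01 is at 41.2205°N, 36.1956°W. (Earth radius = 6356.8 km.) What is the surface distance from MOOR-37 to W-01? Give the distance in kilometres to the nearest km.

Δφ = -3.6477°,  Δλ = -53.4381°
a = sin²(Δφ/2) + cos φ₁ cos φ₂ sin²(Δλ/2) = 0.108780
c = 2·arcsin(√a) = 0.672222 rad = 38.5155°
d = R·c = 6356.8 × 0.672222 = 4273.2 km

4273 km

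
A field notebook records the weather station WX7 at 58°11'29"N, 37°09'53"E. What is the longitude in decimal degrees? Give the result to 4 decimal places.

37.1647°E

37° + 9′/60 + 53″/3600 = 37 + 0.15000 + 0.01472 = 37.1647°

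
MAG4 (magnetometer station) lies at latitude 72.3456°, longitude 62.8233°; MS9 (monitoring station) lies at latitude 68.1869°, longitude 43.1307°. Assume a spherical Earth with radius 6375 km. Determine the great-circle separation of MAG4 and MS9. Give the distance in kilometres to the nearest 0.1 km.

866.5 km

Δφ = -4.1587°,  Δλ = -19.6926°
a = sin²(Δφ/2) + cos φ₁ cos φ₂ sin²(Δλ/2) = 0.004612
c = 2·arcsin(√a) = 0.135927 rad = 7.7880°
d = R·c = 6375 × 0.135927 = 866.5 km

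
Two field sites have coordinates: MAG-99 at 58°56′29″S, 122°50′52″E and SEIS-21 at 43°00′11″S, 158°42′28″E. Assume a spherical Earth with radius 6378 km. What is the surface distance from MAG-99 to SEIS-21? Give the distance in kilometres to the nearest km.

MAG-99: φ = -58.94139°, λ = +122.84778°
SEIS-21: φ = -43.00306°, λ = +158.70778°
Δφ = 15.9383°,  Δλ = 35.8600°
a = sin²(Δφ/2) + cos φ₁ cos φ₂ sin²(Δλ/2) = 0.054979
c = 2·arcsin(√a) = 0.473360 rad = 27.1216°
d = R·c = 6378 × 0.473360 = 3019.1 km

3019 km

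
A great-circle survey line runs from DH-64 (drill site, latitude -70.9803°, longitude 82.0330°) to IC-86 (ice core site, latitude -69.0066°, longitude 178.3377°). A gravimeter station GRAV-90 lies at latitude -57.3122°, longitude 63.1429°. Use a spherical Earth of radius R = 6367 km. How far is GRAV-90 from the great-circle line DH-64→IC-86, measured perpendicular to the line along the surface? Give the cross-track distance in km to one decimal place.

189.1 km

δ₁₃ = central angle DH-64→GRAV-90 = 0.275822 rad  (haversine)
θ₁₃ = bearing DH-64→GRAV-90 = 320.057°,  θ₁₂ = bearing DH-64→IC-86 = 133.798°
dₓₜ = R·arcsin(sin δ₁₃ · sin(θ₁₃ − θ₁₂)) = 6367·arcsin(0.27234·sin(186.259°)) = -189.085 km
|dₓₜ| = 189.085 km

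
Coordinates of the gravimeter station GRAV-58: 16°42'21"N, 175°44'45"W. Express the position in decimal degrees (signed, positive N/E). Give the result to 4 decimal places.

lat: 16.7058° N → +16.7058°
lon: 175.7458° W → -175.7458°

+16.7058°, -175.7458°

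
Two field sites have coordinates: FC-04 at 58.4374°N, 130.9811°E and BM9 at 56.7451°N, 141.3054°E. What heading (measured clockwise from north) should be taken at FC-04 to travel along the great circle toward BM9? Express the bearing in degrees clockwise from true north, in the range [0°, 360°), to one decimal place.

102.6°

Δλ = 10.3243°
y = sin Δλ · cos φ₂ = 0.098278
x = cos φ₁ sin φ₂ − sin φ₁ cos φ₂ cos Δλ = -0.021967
θ = atan2(y, x) = 102.5995° → 102.5995° (mod 360°)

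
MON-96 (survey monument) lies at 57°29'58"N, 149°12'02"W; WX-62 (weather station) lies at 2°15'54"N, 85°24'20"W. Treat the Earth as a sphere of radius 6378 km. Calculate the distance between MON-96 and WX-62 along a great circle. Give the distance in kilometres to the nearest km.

MON-96: φ = +57.49944°, λ = -149.20056°
WX-62: φ = +2.26500°, λ = -85.40556°
Δφ = -55.2344°,  Δλ = 63.7950°
a = sin²(Δφ/2) + cos φ₁ cos φ₂ sin²(Δλ/2) = 0.364793
c = 2·arcsin(√a) = 1.296974 rad = 74.3112°
d = R·c = 6378 × 1.296974 = 8272.1 km

8272 km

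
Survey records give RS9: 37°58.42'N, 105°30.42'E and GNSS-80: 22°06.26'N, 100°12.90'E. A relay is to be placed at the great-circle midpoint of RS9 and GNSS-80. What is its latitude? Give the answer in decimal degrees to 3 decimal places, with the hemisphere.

30.065°N

RS9: φ = +37.97367°, λ = +105.50700°
GNSS-80: φ = +22.10433°, λ = +100.21500°
Bx = cos φ₂ cos Δλ = 0.922551,  By = cos φ₂ sin Δλ = -0.085453
φₘ = atan2(sin φ₁ + sin φ₂, √((cos φ₁ + Bx)² + By²)) = 30.06532°
λₘ = λ₁ + atan2(By, cos φ₁ + Bx) = 102.64759°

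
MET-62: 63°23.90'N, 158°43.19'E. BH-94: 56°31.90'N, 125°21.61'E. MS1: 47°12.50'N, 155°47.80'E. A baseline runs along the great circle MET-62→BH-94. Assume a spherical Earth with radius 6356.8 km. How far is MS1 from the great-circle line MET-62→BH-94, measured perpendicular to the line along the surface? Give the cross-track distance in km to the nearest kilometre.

MET-62: φ = +63.39833°, λ = +158.71983°
BH-94: φ = +56.53167°, λ = +125.36017°
MS1: φ = +47.20833°, λ = +155.79667°
δ₁₃ = central angle MET-62→MS1 = 0.283985 rad  (haversine)
θ₁₃ = bearing MET-62→MS1 = 187.103°,  θ₁₂ = bearing MET-62→BH-94 = 262.799°
dₓₜ = R·arcsin(sin δ₁₃ · sin(θ₁₃ − θ₁₂)) = 6356.8·arcsin(0.28018·sin(-75.697°)) = -1747.795 km
|dₓₜ| = 1747.795 km

1748 km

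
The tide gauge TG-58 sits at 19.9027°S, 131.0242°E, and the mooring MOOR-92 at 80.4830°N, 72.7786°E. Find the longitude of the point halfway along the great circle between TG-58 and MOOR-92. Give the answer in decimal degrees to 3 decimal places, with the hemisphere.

123.231°E

Bx = cos φ₂ cos Δλ = 0.087015,  By = cos φ₂ sin Δλ = -0.140591
φₘ = atan2(sin φ₁ + sin φ₂, √((cos φ₁ + Bx)² + By²)) = 31.91682°
λₘ = λ₁ + atan2(By, cos φ₁ + Bx) = 123.23132°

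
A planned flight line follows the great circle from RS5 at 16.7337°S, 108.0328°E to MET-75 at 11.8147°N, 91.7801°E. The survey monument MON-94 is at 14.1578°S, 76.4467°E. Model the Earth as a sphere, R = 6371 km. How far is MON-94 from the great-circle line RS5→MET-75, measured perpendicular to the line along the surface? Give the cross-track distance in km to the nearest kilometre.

2875 km

δ₁₃ = central angle RS5→MON-94 = 0.532725 rad  (haversine)
θ₁₃ = bearing RS5→MON-94 = 270.404°,  θ₁₂ = bearing RS5→MET-75 = 329.584°
dₓₜ = R·arcsin(sin δ₁₃ · sin(θ₁₃ − θ₁₂)) = 6371·arcsin(0.50788·sin(-59.180°)) = -2875.409 km
|dₓₜ| = 2875.409 km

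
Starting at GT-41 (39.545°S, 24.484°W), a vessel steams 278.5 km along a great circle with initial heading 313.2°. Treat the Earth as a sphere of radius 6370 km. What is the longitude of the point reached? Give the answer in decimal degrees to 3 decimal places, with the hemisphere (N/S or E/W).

δ = d/R = 278.5/6370 = 0.043721 rad
φ₂ = arcsin(sin φ₁ cos δ + cos φ₁ sin δ cos θ)
   = arcsin(-0.63668·0.99904 + 0.77112·0.04371·0.68455) = -37.80704°
λ₂ = λ₁ + atan2(sin θ sin δ cos φ₁, cos δ − sin φ₁ sin φ₂) = -26.79514°

26.795°W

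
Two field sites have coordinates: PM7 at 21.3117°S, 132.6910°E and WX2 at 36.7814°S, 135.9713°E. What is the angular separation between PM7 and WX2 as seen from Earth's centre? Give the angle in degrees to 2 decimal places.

15.73°

Δφ = -15.4697°,  Δλ = 3.2803°
a = sin²(Δφ/2) + cos φ₁ cos φ₂ sin²(Δλ/2) = 0.018725
c = 2·arcsin(√a) = 0.274543 rad = 15.7302°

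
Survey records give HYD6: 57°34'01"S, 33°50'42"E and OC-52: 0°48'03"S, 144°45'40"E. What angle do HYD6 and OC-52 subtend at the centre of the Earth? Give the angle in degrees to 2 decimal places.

100.35°

HYD6: φ = -57.56694°, λ = +33.84500°
OC-52: φ = -0.80083°, λ = +144.76111°
Δφ = 56.7661°,  Δλ = 110.9161°
a = sin²(Δφ/2) + cos φ₁ cos φ₂ sin²(Δλ/2) = 0.589825
c = 2·arcsin(√a) = 1.751426 rad = 100.3493°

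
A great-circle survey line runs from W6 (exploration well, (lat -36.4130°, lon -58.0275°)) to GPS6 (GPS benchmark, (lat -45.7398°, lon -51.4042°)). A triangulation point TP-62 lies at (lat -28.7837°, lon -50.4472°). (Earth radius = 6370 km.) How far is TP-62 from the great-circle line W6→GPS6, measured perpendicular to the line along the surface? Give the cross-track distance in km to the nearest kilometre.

1025 km

δ₁₃ = central angle W6→TP-62 = 0.173516 rad  (haversine)
θ₁₃ = bearing W6→TP-62 = 42.042°,  θ₁₂ = bearing W6→GPS6 = 153.970°
dₓₜ = R·arcsin(sin δ₁₃ · sin(θ₁₃ − θ₁₂)) = 6370·arcsin(0.17265·sin(-111.929°)) = -1024.602 km
|dₓₜ| = 1024.602 km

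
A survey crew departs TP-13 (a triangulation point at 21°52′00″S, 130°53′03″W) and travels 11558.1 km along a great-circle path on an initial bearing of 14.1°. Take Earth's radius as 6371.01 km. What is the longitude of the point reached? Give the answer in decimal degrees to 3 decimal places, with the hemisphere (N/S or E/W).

TP-13: φ = -21.86667°, λ = -130.88417°
δ = d/R = 11558.1/6371.01 = 1.814171 rad
φ₂ = arcsin(sin φ₁ cos δ + cos φ₁ sin δ cos θ)
   = arcsin(-0.37245·-0.24098 + 0.92805·0.97053·0.96987) = 74.43345°
λ₂ = λ₁ + atan2(sin θ sin δ cos φ₁, cos δ − sin φ₁ sin φ₂) = -69.11513°

69.115°W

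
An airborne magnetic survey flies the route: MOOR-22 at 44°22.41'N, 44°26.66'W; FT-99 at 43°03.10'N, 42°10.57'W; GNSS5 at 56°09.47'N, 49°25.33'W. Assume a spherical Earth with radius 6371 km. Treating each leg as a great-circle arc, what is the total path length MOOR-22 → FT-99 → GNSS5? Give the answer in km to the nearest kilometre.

1780 km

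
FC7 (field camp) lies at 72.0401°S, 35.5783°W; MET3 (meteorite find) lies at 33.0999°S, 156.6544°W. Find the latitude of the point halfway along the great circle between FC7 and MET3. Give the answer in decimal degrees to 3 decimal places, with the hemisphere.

Bx = cos φ₂ cos Δλ = -0.432411,  By = cos φ₂ sin Δλ = -0.717492
φₘ = atan2(sin φ₁ + sin φ₂, √((cos φ₁ + Bx)² + By²)) = -64.06739°
λₘ = λ₁ + atan2(By, cos φ₁ + Bx) = -135.38816°

64.067°S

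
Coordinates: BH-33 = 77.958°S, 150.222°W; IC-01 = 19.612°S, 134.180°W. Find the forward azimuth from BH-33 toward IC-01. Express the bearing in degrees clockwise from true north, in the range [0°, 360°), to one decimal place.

17.7°

Δλ = 16.0420°
y = sin Δλ · cos φ₂ = 0.260311
x = cos φ₁ sin φ₂ − sin φ₁ cos φ₂ cos Δλ = 0.815358
θ = atan2(y, x) = 17.7062° → 17.7062° (mod 360°)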